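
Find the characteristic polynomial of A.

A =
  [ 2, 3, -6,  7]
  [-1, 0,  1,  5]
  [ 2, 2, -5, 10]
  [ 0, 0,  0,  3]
x^4 - 6*x^2 - 8*x - 3

Expanding det(x·I − A) (e.g. by cofactor expansion or by noting that A is similar to its Jordan form J, which has the same characteristic polynomial as A) gives
  χ_A(x) = x^4 - 6*x^2 - 8*x - 3
which factors as (x - 3)*(x + 1)^3. The eigenvalues (with algebraic multiplicities) are λ = -1 with multiplicity 3, λ = 3 with multiplicity 1.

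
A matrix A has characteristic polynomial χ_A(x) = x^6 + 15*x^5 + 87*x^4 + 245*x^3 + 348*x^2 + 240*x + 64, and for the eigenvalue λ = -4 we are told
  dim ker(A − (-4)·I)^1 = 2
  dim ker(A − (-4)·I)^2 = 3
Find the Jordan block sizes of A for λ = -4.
Block sizes for λ = -4: [2, 1]

From the dimensions of kernels of powers, the number of Jordan blocks of size at least j is d_j − d_{j−1} where d_j = dim ker(N^j) (with d_0 = 0). Computing the differences gives [2, 1].
The number of blocks of size exactly k is (#blocks of size ≥ k) − (#blocks of size ≥ k + 1), so the partition is: 1 block(s) of size 1, 1 block(s) of size 2.
In nonincreasing order the block sizes are [2, 1].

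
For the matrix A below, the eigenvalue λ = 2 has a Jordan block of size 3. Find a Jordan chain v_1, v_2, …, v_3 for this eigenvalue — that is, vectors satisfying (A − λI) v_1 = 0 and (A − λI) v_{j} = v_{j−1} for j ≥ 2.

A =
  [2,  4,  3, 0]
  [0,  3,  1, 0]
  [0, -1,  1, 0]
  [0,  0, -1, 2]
A Jordan chain for λ = 2 of length 3:
v_1 = (1, 0, 0, 1)ᵀ
v_2 = (4, 1, -1, 0)ᵀ
v_3 = (0, 1, 0, 0)ᵀ

Let N = A − (2)·I. We want v_3 with N^3 v_3 = 0 but N^2 v_3 ≠ 0; then v_{j-1} := N · v_j for j = 3, …, 2.

Pick v_3 = (0, 1, 0, 0)ᵀ.
Then v_2 = N · v_3 = (4, 1, -1, 0)ᵀ.
Then v_1 = N · v_2 = (1, 0, 0, 1)ᵀ.

Sanity check: (A − (2)·I) v_1 = (0, 0, 0, 0)ᵀ = 0. ✓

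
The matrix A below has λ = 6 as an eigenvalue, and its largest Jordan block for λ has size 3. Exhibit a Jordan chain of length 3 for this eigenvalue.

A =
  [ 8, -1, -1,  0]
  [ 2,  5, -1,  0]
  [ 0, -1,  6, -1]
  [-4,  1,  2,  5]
A Jordan chain for λ = 6 of length 3:
v_1 = (2, 2, 2, -2)ᵀ
v_2 = (2, 2, 0, -4)ᵀ
v_3 = (1, 0, 0, 0)ᵀ

Let N = A − (6)·I. We want v_3 with N^3 v_3 = 0 but N^2 v_3 ≠ 0; then v_{j-1} := N · v_j for j = 3, …, 2.

Pick v_3 = (1, 0, 0, 0)ᵀ.
Then v_2 = N · v_3 = (2, 2, 0, -4)ᵀ.
Then v_1 = N · v_2 = (2, 2, 2, -2)ᵀ.

Sanity check: (A − (6)·I) v_1 = (0, 0, 0, 0)ᵀ = 0. ✓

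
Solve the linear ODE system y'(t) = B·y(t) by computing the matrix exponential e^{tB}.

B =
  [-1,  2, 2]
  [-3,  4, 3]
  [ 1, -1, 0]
e^{tB} =
  [-2*t*exp(t) + exp(t), 2*t*exp(t), 2*t*exp(t)]
  [-3*t*exp(t), 3*t*exp(t) + exp(t), 3*t*exp(t)]
  [t*exp(t), -t*exp(t), -t*exp(t) + exp(t)]

Strategy: write B = P · J · P⁻¹ where J is a Jordan canonical form, so e^{tB} = P · e^{tJ} · P⁻¹, and e^{tJ} can be computed block-by-block.

B has Jordan form
J =
  [1, 1, 0]
  [0, 1, 0]
  [0, 0, 1]
(up to reordering of blocks).

Per-block formulas:
  For a 2×2 Jordan block J_2(1): exp(t · J_2(1)) = e^(1t)·(I + t·N), where N is the 2×2 nilpotent shift.
  For a 1×1 block at λ = 1: exp(t · [1]) = [e^(1t)].

After assembling e^{tJ} and conjugating by P, we get:

e^{tB} =
  [-2*t*exp(t) + exp(t), 2*t*exp(t), 2*t*exp(t)]
  [-3*t*exp(t), 3*t*exp(t) + exp(t), 3*t*exp(t)]
  [t*exp(t), -t*exp(t), -t*exp(t) + exp(t)]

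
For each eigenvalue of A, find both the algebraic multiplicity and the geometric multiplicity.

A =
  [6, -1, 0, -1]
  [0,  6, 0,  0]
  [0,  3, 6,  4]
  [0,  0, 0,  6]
λ = 6: alg = 4, geom = 2

Step 1 — factor the characteristic polynomial to read off the algebraic multiplicities:
  χ_A(x) = (x - 6)^4

Step 2 — compute geometric multiplicities via the rank-nullity identity g(λ) = n − rank(A − λI):
  rank(A − (6)·I) = 2, so dim ker(A − (6)·I) = n − 2 = 2

Summary:
  λ = 6: algebraic multiplicity = 4, geometric multiplicity = 2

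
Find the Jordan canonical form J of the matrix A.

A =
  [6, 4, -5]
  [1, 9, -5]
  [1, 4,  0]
J_2(5) ⊕ J_1(5)

The characteristic polynomial is
  det(x·I − A) = x^3 - 15*x^2 + 75*x - 125 = (x - 5)^3

Eigenvalues and multiplicities (the geometric multiplicity of λ is n − rank(A − λI), which equals the number of Jordan blocks for λ):
  λ = 5: algebraic multiplicity = 3, geometric multiplicity = 2

Determining the block sizes for each eigenvalue:
  λ = 5: 2 blocks summing to 3 forces exactly one block of size 2 and the rest size 1 → block sizes [2, 1]

Assembling the blocks gives a Jordan form
J =
  [5, 1, 0]
  [0, 5, 0]
  [0, 0, 5]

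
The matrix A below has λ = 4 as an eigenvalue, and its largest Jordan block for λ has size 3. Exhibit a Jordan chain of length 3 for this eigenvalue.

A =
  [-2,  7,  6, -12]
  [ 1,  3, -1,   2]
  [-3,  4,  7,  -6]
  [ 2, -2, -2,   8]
A Jordan chain for λ = 4 of length 3:
v_1 = (1, 0, 1, 0)ᵀ
v_2 = (-6, 1, -3, 2)ᵀ
v_3 = (1, 0, 0, 0)ᵀ

Let N = A − (4)·I. We want v_3 with N^3 v_3 = 0 but N^2 v_3 ≠ 0; then v_{j-1} := N · v_j for j = 3, …, 2.

Pick v_3 = (1, 0, 0, 0)ᵀ.
Then v_2 = N · v_3 = (-6, 1, -3, 2)ᵀ.
Then v_1 = N · v_2 = (1, 0, 1, 0)ᵀ.

Sanity check: (A − (4)·I) v_1 = (0, 0, 0, 0)ᵀ = 0. ✓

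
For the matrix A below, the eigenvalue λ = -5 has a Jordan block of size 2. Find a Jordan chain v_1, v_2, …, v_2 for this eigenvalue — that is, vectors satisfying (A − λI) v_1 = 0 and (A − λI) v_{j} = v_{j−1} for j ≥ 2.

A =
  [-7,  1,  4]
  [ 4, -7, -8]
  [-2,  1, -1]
A Jordan chain for λ = -5 of length 2:
v_1 = (-2, 4, -2)ᵀ
v_2 = (1, 0, 0)ᵀ

Let N = A − (-5)·I. We want v_2 with N^2 v_2 = 0 but N^1 v_2 ≠ 0; then v_{j-1} := N · v_j for j = 2, …, 2.

Pick v_2 = (1, 0, 0)ᵀ.
Then v_1 = N · v_2 = (-2, 4, -2)ᵀ.

Sanity check: (A − (-5)·I) v_1 = (0, 0, 0)ᵀ = 0. ✓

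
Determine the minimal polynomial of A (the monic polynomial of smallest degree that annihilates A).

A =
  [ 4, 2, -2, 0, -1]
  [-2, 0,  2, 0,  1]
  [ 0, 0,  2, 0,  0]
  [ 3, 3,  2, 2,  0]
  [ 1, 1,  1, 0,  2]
x^3 - 6*x^2 + 12*x - 8

The characteristic polynomial is χ_A(x) = (x - 2)^5, so the eigenvalues are known. The minimal polynomial is
  m_A(x) = Π_λ (x − λ)^{k_λ}
where k_λ is the size of the *largest* Jordan block for λ (equivalently, the smallest k with (A − λI)^k v = 0 for every generalised eigenvector v of λ).

  λ = 2: largest Jordan block has size 3, contributing (x − 2)^3

So m_A(x) = (x - 2)^3 = x^3 - 6*x^2 + 12*x - 8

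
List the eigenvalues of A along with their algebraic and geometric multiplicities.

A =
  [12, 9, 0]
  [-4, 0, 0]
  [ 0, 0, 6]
λ = 6: alg = 3, geom = 2

Step 1 — factor the characteristic polynomial to read off the algebraic multiplicities:
  χ_A(x) = (x - 6)^3

Step 2 — compute geometric multiplicities via the rank-nullity identity g(λ) = n − rank(A − λI):
  rank(A − (6)·I) = 1, so dim ker(A − (6)·I) = n − 1 = 2

Summary:
  λ = 6: algebraic multiplicity = 3, geometric multiplicity = 2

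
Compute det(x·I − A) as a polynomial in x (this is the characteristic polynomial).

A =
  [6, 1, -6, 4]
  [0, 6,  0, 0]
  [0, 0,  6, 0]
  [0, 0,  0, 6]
x^4 - 24*x^3 + 216*x^2 - 864*x + 1296

Expanding det(x·I − A) (e.g. by cofactor expansion or by noting that A is similar to its Jordan form J, which has the same characteristic polynomial as A) gives
  χ_A(x) = x^4 - 24*x^3 + 216*x^2 - 864*x + 1296
which factors as (x - 6)^4. The eigenvalues (with algebraic multiplicities) are λ = 6 with multiplicity 4.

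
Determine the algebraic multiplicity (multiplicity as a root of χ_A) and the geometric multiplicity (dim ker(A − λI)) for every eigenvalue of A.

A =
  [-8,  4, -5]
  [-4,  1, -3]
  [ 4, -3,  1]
λ = -2: alg = 3, geom = 1

Step 1 — factor the characteristic polynomial to read off the algebraic multiplicities:
  χ_A(x) = (x + 2)^3

Step 2 — compute geometric multiplicities via the rank-nullity identity g(λ) = n − rank(A − λI):
  rank(A − (-2)·I) = 2, so dim ker(A − (-2)·I) = n − 2 = 1

Summary:
  λ = -2: algebraic multiplicity = 3, geometric multiplicity = 1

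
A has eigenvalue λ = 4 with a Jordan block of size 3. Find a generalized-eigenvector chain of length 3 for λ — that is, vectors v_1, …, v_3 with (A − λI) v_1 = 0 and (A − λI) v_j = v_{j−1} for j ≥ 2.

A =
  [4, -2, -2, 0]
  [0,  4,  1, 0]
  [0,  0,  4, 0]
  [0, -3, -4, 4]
A Jordan chain for λ = 4 of length 3:
v_1 = (-2, 0, 0, -3)ᵀ
v_2 = (-2, 1, 0, -4)ᵀ
v_3 = (0, 0, 1, 0)ᵀ

Let N = A − (4)·I. We want v_3 with N^3 v_3 = 0 but N^2 v_3 ≠ 0; then v_{j-1} := N · v_j for j = 3, …, 2.

Pick v_3 = (0, 0, 1, 0)ᵀ.
Then v_2 = N · v_3 = (-2, 1, 0, -4)ᵀ.
Then v_1 = N · v_2 = (-2, 0, 0, -3)ᵀ.

Sanity check: (A − (4)·I) v_1 = (0, 0, 0, 0)ᵀ = 0. ✓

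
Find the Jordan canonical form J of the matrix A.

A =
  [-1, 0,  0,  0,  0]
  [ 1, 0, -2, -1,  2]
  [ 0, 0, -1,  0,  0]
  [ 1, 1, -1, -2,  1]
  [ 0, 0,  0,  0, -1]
J_3(-1) ⊕ J_1(-1) ⊕ J_1(-1)

The characteristic polynomial is
  det(x·I − A) = x^5 + 5*x^4 + 10*x^3 + 10*x^2 + 5*x + 1 = (x + 1)^5

Eigenvalues and multiplicities (the geometric multiplicity of λ is n − rank(A − λI), which equals the number of Jordan blocks for λ):
  λ = -1: algebraic multiplicity = 5, geometric multiplicity = 3

Determining the block sizes for each eigenvalue:
  λ = -1: with am = 5 and gm = 3, the partition is not yet determined (e.g. several partitions of 5 into 3 parts exist). Let N = A − (-1)·I. Computing rank(N^1) = 2, rank(N^2) = 1, rank(N^3) = 0; the number of blocks of size ≥ j is rank(N^{j−1}) − rank(N^j), giving [3, 1, 1]. So we have 1 block(s) of size 3, 2 block(s) of size 1 → block sizes [3, 1, 1]

Assembling the blocks gives a Jordan form
J =
  [-1,  1,  0,  0,  0]
  [ 0, -1,  1,  0,  0]
  [ 0,  0, -1,  0,  0]
  [ 0,  0,  0, -1,  0]
  [ 0,  0,  0,  0, -1]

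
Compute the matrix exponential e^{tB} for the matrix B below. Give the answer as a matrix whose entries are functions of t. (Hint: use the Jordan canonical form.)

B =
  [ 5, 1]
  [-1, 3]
e^{tB} =
  [t*exp(4*t) + exp(4*t), t*exp(4*t)]
  [-t*exp(4*t), -t*exp(4*t) + exp(4*t)]

Strategy: write B = P · J · P⁻¹ where J is a Jordan canonical form, so e^{tB} = P · e^{tJ} · P⁻¹, and e^{tJ} can be computed block-by-block.

B has Jordan form
J =
  [4, 1]
  [0, 4]
(up to reordering of blocks).

Per-block formulas:
  For a 2×2 Jordan block J_2(4): exp(t · J_2(4)) = e^(4t)·(I + t·N), where N is the 2×2 nilpotent shift.

After assembling e^{tJ} and conjugating by P, we get:

e^{tB} =
  [t*exp(4*t) + exp(4*t), t*exp(4*t)]
  [-t*exp(4*t), -t*exp(4*t) + exp(4*t)]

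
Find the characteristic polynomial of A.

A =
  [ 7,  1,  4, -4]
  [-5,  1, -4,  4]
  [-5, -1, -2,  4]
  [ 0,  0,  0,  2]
x^4 - 8*x^3 + 24*x^2 - 32*x + 16

Expanding det(x·I − A) (e.g. by cofactor expansion or by noting that A is similar to its Jordan form J, which has the same characteristic polynomial as A) gives
  χ_A(x) = x^4 - 8*x^3 + 24*x^2 - 32*x + 16
which factors as (x - 2)^4. The eigenvalues (with algebraic multiplicities) are λ = 2 with multiplicity 4.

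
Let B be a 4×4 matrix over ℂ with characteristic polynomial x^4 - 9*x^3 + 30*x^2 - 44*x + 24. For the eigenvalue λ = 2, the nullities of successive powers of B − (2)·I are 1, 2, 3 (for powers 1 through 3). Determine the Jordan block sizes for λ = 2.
Block sizes for λ = 2: [3]

From the dimensions of kernels of powers, the number of Jordan blocks of size at least j is d_j − d_{j−1} where d_j = dim ker(N^j) (with d_0 = 0). Computing the differences gives [1, 1, 1].
The number of blocks of size exactly k is (#blocks of size ≥ k) − (#blocks of size ≥ k + 1), so the partition is: 1 block(s) of size 3.
In nonincreasing order the block sizes are [3].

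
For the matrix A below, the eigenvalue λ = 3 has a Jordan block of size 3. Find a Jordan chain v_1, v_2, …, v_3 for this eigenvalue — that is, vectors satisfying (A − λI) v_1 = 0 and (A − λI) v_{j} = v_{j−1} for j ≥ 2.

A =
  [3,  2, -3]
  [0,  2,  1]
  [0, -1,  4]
A Jordan chain for λ = 3 of length 3:
v_1 = (1, 0, 0)ᵀ
v_2 = (2, -1, -1)ᵀ
v_3 = (0, 1, 0)ᵀ

Let N = A − (3)·I. We want v_3 with N^3 v_3 = 0 but N^2 v_3 ≠ 0; then v_{j-1} := N · v_j for j = 3, …, 2.

Pick v_3 = (0, 1, 0)ᵀ.
Then v_2 = N · v_3 = (2, -1, -1)ᵀ.
Then v_1 = N · v_2 = (1, 0, 0)ᵀ.

Sanity check: (A − (3)·I) v_1 = (0, 0, 0)ᵀ = 0. ✓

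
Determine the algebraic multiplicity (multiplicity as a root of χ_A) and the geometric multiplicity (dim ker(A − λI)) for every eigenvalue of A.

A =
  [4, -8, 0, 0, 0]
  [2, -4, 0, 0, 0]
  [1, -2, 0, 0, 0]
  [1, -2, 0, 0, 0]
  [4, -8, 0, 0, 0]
λ = 0: alg = 5, geom = 4

Step 1 — factor the characteristic polynomial to read off the algebraic multiplicities:
  χ_A(x) = x^5

Step 2 — compute geometric multiplicities via the rank-nullity identity g(λ) = n − rank(A − λI):
  rank(A − (0)·I) = 1, so dim ker(A − (0)·I) = n − 1 = 4

Summary:
  λ = 0: algebraic multiplicity = 5, geometric multiplicity = 4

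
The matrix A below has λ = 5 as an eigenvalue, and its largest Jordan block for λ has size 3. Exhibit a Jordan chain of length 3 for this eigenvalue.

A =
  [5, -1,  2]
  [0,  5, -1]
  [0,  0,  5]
A Jordan chain for λ = 5 of length 3:
v_1 = (1, 0, 0)ᵀ
v_2 = (2, -1, 0)ᵀ
v_3 = (0, 0, 1)ᵀ

Let N = A − (5)·I. We want v_3 with N^3 v_3 = 0 but N^2 v_3 ≠ 0; then v_{j-1} := N · v_j for j = 3, …, 2.

Pick v_3 = (0, 0, 1)ᵀ.
Then v_2 = N · v_3 = (2, -1, 0)ᵀ.
Then v_1 = N · v_2 = (1, 0, 0)ᵀ.

Sanity check: (A − (5)·I) v_1 = (0, 0, 0)ᵀ = 0. ✓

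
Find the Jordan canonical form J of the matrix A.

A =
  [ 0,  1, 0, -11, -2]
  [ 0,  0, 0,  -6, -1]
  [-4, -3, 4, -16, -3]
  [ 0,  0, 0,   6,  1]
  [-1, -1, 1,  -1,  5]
J_2(0) ⊕ J_3(5)

The characteristic polynomial is
  det(x·I − A) = x^5 - 15*x^4 + 75*x^3 - 125*x^2 = x^2*(x - 5)^3

Eigenvalues and multiplicities (the geometric multiplicity of λ is n − rank(A − λI), which equals the number of Jordan blocks for λ):
  λ = 0: algebraic multiplicity = 2, geometric multiplicity = 1
  λ = 5: algebraic multiplicity = 3, geometric multiplicity = 1

Determining the block sizes for each eigenvalue:
  λ = 0: one block (gm = 1), so the single block has size am = 2 → block sizes [2]
  λ = 5: one block (gm = 1), so the single block has size am = 3 → block sizes [3]

Assembling the blocks gives a Jordan form
J =
  [0, 1, 0, 0, 0]
  [0, 0, 0, 0, 0]
  [0, 0, 5, 1, 0]
  [0, 0, 0, 5, 1]
  [0, 0, 0, 0, 5]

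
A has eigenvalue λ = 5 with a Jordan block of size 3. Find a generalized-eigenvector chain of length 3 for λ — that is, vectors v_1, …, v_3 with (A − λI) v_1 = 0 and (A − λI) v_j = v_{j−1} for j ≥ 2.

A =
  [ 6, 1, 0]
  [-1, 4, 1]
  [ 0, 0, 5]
A Jordan chain for λ = 5 of length 3:
v_1 = (1, -1, 0)ᵀ
v_2 = (0, 1, 0)ᵀ
v_3 = (0, 0, 1)ᵀ

Let N = A − (5)·I. We want v_3 with N^3 v_3 = 0 but N^2 v_3 ≠ 0; then v_{j-1} := N · v_j for j = 3, …, 2.

Pick v_3 = (0, 0, 1)ᵀ.
Then v_2 = N · v_3 = (0, 1, 0)ᵀ.
Then v_1 = N · v_2 = (1, -1, 0)ᵀ.

Sanity check: (A − (5)·I) v_1 = (0, 0, 0)ᵀ = 0. ✓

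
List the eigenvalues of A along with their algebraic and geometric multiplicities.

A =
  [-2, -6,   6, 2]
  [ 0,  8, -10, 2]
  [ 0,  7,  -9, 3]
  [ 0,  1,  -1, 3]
λ = -2: alg = 2, geom = 2; λ = 2: alg = 2, geom = 1

Step 1 — factor the characteristic polynomial to read off the algebraic multiplicities:
  χ_A(x) = (x - 2)^2*(x + 2)^2

Step 2 — compute geometric multiplicities via the rank-nullity identity g(λ) = n − rank(A − λI):
  rank(A − (-2)·I) = 2, so dim ker(A − (-2)·I) = n − 2 = 2
  rank(A − (2)·I) = 3, so dim ker(A − (2)·I) = n − 3 = 1

Summary:
  λ = -2: algebraic multiplicity = 2, geometric multiplicity = 2
  λ = 2: algebraic multiplicity = 2, geometric multiplicity = 1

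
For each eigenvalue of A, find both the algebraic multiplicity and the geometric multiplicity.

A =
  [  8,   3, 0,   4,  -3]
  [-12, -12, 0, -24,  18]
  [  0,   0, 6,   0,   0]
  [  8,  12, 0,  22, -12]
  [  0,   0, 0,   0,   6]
λ = 6: alg = 5, geom = 4

Step 1 — factor the characteristic polynomial to read off the algebraic multiplicities:
  χ_A(x) = (x - 6)^5

Step 2 — compute geometric multiplicities via the rank-nullity identity g(λ) = n − rank(A − λI):
  rank(A − (6)·I) = 1, so dim ker(A − (6)·I) = n − 1 = 4

Summary:
  λ = 6: algebraic multiplicity = 5, geometric multiplicity = 4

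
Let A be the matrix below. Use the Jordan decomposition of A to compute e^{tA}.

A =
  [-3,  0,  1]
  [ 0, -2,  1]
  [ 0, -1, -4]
e^{tA} =
  [exp(-3*t), -t^2*exp(-3*t)/2, -t^2*exp(-3*t)/2 + t*exp(-3*t)]
  [0, t*exp(-3*t) + exp(-3*t), t*exp(-3*t)]
  [0, -t*exp(-3*t), -t*exp(-3*t) + exp(-3*t)]

Strategy: write A = P · J · P⁻¹ where J is a Jordan canonical form, so e^{tA} = P · e^{tJ} · P⁻¹, and e^{tJ} can be computed block-by-block.

A has Jordan form
J =
  [-3,  1,  0]
  [ 0, -3,  1]
  [ 0,  0, -3]
(up to reordering of blocks).

Per-block formulas:
  For a 3×3 Jordan block J_3(-3): exp(t · J_3(-3)) = e^(-3t)·(I + t·N + (t^2/2)·N^2), where N is the 3×3 nilpotent shift.

After assembling e^{tJ} and conjugating by P, we get:

e^{tA} =
  [exp(-3*t), -t^2*exp(-3*t)/2, -t^2*exp(-3*t)/2 + t*exp(-3*t)]
  [0, t*exp(-3*t) + exp(-3*t), t*exp(-3*t)]
  [0, -t*exp(-3*t), -t*exp(-3*t) + exp(-3*t)]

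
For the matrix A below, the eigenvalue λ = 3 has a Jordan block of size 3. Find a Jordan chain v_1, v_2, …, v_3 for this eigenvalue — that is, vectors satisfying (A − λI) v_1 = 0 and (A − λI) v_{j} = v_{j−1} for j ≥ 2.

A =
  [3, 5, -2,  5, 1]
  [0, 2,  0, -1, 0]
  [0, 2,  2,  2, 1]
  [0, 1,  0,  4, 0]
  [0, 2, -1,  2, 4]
A Jordan chain for λ = 3 of length 3:
v_1 = (-2, 0, 0, 0, 0)ᵀ
v_2 = (5, -1, 2, 1, 2)ᵀ
v_3 = (0, 1, 0, 0, 0)ᵀ

Let N = A − (3)·I. We want v_3 with N^3 v_3 = 0 but N^2 v_3 ≠ 0; then v_{j-1} := N · v_j for j = 3, …, 2.

Pick v_3 = (0, 1, 0, 0, 0)ᵀ.
Then v_2 = N · v_3 = (5, -1, 2, 1, 2)ᵀ.
Then v_1 = N · v_2 = (-2, 0, 0, 0, 0)ᵀ.

Sanity check: (A − (3)·I) v_1 = (0, 0, 0, 0, 0)ᵀ = 0. ✓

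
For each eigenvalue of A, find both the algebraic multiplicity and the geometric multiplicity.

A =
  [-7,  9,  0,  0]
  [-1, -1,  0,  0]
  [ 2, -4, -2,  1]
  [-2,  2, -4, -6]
λ = -4: alg = 4, geom = 2

Step 1 — factor the characteristic polynomial to read off the algebraic multiplicities:
  χ_A(x) = (x + 4)^4

Step 2 — compute geometric multiplicities via the rank-nullity identity g(λ) = n − rank(A − λI):
  rank(A − (-4)·I) = 2, so dim ker(A − (-4)·I) = n − 2 = 2

Summary:
  λ = -4: algebraic multiplicity = 4, geometric multiplicity = 2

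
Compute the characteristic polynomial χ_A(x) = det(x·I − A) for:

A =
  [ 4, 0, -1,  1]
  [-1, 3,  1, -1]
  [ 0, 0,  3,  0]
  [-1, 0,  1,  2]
x^4 - 12*x^3 + 54*x^2 - 108*x + 81

Expanding det(x·I − A) (e.g. by cofactor expansion or by noting that A is similar to its Jordan form J, which has the same characteristic polynomial as A) gives
  χ_A(x) = x^4 - 12*x^3 + 54*x^2 - 108*x + 81
which factors as (x - 3)^4. The eigenvalues (with algebraic multiplicities) are λ = 3 with multiplicity 4.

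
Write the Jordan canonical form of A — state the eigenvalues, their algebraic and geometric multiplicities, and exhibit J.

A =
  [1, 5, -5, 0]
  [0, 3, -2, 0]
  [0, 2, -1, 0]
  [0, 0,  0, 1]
J_2(1) ⊕ J_1(1) ⊕ J_1(1)

The characteristic polynomial is
  det(x·I − A) = x^4 - 4*x^3 + 6*x^2 - 4*x + 1 = (x - 1)^4

Eigenvalues and multiplicities (the geometric multiplicity of λ is n − rank(A − λI), which equals the number of Jordan blocks for λ):
  λ = 1: algebraic multiplicity = 4, geometric multiplicity = 3

Determining the block sizes for each eigenvalue:
  λ = 1: 3 blocks summing to 4 forces exactly one block of size 2 and the rest size 1 → block sizes [2, 1, 1]

Assembling the blocks gives a Jordan form
J =
  [1, 1, 0, 0]
  [0, 1, 0, 0]
  [0, 0, 1, 0]
  [0, 0, 0, 1]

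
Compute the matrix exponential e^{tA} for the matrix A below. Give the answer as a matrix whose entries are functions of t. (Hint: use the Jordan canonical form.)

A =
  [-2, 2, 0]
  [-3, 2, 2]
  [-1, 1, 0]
e^{tA} =
  [-t^2 - 2*t + 1, 2*t, 2*t^2]
  [-t^2 - 3*t, 2*t + 1, 2*t^2 + 2*t]
  [-t^2/2 - t, t, t^2 + 1]

Strategy: write A = P · J · P⁻¹ where J is a Jordan canonical form, so e^{tA} = P · e^{tJ} · P⁻¹, and e^{tJ} can be computed block-by-block.

A has Jordan form
J =
  [0, 1, 0]
  [0, 0, 1]
  [0, 0, 0]
(up to reordering of blocks).

Per-block formulas:
  For a 3×3 Jordan block J_3(0): exp(t · J_3(0)) = e^(0t)·(I + t·N + (t^2/2)·N^2), where N is the 3×3 nilpotent shift.

After assembling e^{tJ} and conjugating by P, we get:

e^{tA} =
  [-t^2 - 2*t + 1, 2*t, 2*t^2]
  [-t^2 - 3*t, 2*t + 1, 2*t^2 + 2*t]
  [-t^2/2 - t, t, t^2 + 1]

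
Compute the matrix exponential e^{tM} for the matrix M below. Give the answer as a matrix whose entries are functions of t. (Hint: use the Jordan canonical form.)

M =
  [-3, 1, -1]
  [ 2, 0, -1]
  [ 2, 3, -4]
e^{tM} =
  [exp(-3*t), t*exp(-3*t), -t*exp(-3*t)]
  [exp(-t) - exp(-3*t), -t*exp(-3*t) + 2*exp(-t) - exp(-3*t), t*exp(-3*t) - exp(-t) + exp(-3*t)]
  [exp(-t) - exp(-3*t), -t*exp(-3*t) + 2*exp(-t) - 2*exp(-3*t), t*exp(-3*t) - exp(-t) + 2*exp(-3*t)]

Strategy: write M = P · J · P⁻¹ where J is a Jordan canonical form, so e^{tM} = P · e^{tJ} · P⁻¹, and e^{tJ} can be computed block-by-block.

M has Jordan form
J =
  [-3,  1,  0]
  [ 0, -3,  0]
  [ 0,  0, -1]
(up to reordering of blocks).

Per-block formulas:
  For a 1×1 block at λ = -1: exp(t · [-1]) = [e^(-1t)].
  For a 2×2 Jordan block J_2(-3): exp(t · J_2(-3)) = e^(-3t)·(I + t·N), where N is the 2×2 nilpotent shift.

After assembling e^{tJ} and conjugating by P, we get:

e^{tM} =
  [exp(-3*t), t*exp(-3*t), -t*exp(-3*t)]
  [exp(-t) - exp(-3*t), -t*exp(-3*t) + 2*exp(-t) - exp(-3*t), t*exp(-3*t) - exp(-t) + exp(-3*t)]
  [exp(-t) - exp(-3*t), -t*exp(-3*t) + 2*exp(-t) - 2*exp(-3*t), t*exp(-3*t) - exp(-t) + 2*exp(-3*t)]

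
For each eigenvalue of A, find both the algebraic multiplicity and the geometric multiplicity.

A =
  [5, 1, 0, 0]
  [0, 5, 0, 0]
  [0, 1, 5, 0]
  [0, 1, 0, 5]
λ = 5: alg = 4, geom = 3

Step 1 — factor the characteristic polynomial to read off the algebraic multiplicities:
  χ_A(x) = (x - 5)^4

Step 2 — compute geometric multiplicities via the rank-nullity identity g(λ) = n − rank(A − λI):
  rank(A − (5)·I) = 1, so dim ker(A − (5)·I) = n − 1 = 3

Summary:
  λ = 5: algebraic multiplicity = 4, geometric multiplicity = 3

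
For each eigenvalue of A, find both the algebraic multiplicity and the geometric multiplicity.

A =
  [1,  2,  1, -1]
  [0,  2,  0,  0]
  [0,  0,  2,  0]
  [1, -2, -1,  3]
λ = 2: alg = 4, geom = 3

Step 1 — factor the characteristic polynomial to read off the algebraic multiplicities:
  χ_A(x) = (x - 2)^4

Step 2 — compute geometric multiplicities via the rank-nullity identity g(λ) = n − rank(A − λI):
  rank(A − (2)·I) = 1, so dim ker(A − (2)·I) = n − 1 = 3

Summary:
  λ = 2: algebraic multiplicity = 4, geometric multiplicity = 3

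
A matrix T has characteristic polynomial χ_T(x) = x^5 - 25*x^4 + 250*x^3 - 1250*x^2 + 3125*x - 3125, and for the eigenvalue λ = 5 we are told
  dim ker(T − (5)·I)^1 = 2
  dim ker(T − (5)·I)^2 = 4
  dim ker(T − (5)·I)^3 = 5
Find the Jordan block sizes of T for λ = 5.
Block sizes for λ = 5: [3, 2]

From the dimensions of kernels of powers, the number of Jordan blocks of size at least j is d_j − d_{j−1} where d_j = dim ker(N^j) (with d_0 = 0). Computing the differences gives [2, 2, 1].
The number of blocks of size exactly k is (#blocks of size ≥ k) − (#blocks of size ≥ k + 1), so the partition is: 1 block(s) of size 2, 1 block(s) of size 3.
In nonincreasing order the block sizes are [3, 2].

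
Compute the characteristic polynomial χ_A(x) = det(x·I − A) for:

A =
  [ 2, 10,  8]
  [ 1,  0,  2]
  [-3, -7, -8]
x^3 + 6*x^2 + 12*x + 8

Expanding det(x·I − A) (e.g. by cofactor expansion or by noting that A is similar to its Jordan form J, which has the same characteristic polynomial as A) gives
  χ_A(x) = x^3 + 6*x^2 + 12*x + 8
which factors as (x + 2)^3. The eigenvalues (with algebraic multiplicities) are λ = -2 with multiplicity 3.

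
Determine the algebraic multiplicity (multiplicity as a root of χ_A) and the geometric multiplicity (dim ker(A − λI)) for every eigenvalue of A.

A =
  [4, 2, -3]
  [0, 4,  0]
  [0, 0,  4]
λ = 4: alg = 3, geom = 2

Step 1 — factor the characteristic polynomial to read off the algebraic multiplicities:
  χ_A(x) = (x - 4)^3

Step 2 — compute geometric multiplicities via the rank-nullity identity g(λ) = n − rank(A − λI):
  rank(A − (4)·I) = 1, so dim ker(A − (4)·I) = n − 1 = 2

Summary:
  λ = 4: algebraic multiplicity = 3, geometric multiplicity = 2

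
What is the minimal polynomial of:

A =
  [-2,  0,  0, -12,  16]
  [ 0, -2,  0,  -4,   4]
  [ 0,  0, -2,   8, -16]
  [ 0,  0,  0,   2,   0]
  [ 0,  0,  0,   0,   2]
x^2 - 4

The characteristic polynomial is χ_A(x) = (x - 2)^2*(x + 2)^3, so the eigenvalues are known. The minimal polynomial is
  m_A(x) = Π_λ (x − λ)^{k_λ}
where k_λ is the size of the *largest* Jordan block for λ (equivalently, the smallest k with (A − λI)^k v = 0 for every generalised eigenvector v of λ).

  λ = -2: largest Jordan block has size 1, contributing (x + 2)
  λ = 2: largest Jordan block has size 1, contributing (x − 2)

So m_A(x) = (x - 2)*(x + 2) = x^2 - 4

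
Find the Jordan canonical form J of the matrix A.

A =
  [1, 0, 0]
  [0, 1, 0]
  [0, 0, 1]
J_1(1) ⊕ J_1(1) ⊕ J_1(1)

The characteristic polynomial is
  det(x·I − A) = x^3 - 3*x^2 + 3*x - 1 = (x - 1)^3

Eigenvalues and multiplicities (the geometric multiplicity of λ is n − rank(A − λI), which equals the number of Jordan blocks for λ):
  λ = 1: algebraic multiplicity = 3, geometric multiplicity = 3

Determining the block sizes for each eigenvalue:
  λ = 1: gm = am = 3, so every block has size 1 → block sizes [1, 1, 1]

Assembling the blocks gives a Jordan form
J =
  [1, 0, 0]
  [0, 1, 0]
  [0, 0, 1]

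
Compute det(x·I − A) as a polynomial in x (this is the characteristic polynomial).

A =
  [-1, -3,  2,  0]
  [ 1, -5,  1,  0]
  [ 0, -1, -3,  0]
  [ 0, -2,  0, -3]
x^4 + 12*x^3 + 54*x^2 + 108*x + 81

Expanding det(x·I − A) (e.g. by cofactor expansion or by noting that A is similar to its Jordan form J, which has the same characteristic polynomial as A) gives
  χ_A(x) = x^4 + 12*x^3 + 54*x^2 + 108*x + 81
which factors as (x + 3)^4. The eigenvalues (with algebraic multiplicities) are λ = -3 with multiplicity 4.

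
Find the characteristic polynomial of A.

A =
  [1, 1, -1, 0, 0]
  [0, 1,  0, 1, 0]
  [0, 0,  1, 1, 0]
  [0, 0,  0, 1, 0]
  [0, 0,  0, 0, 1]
x^5 - 5*x^4 + 10*x^3 - 10*x^2 + 5*x - 1

Expanding det(x·I − A) (e.g. by cofactor expansion or by noting that A is similar to its Jordan form J, which has the same characteristic polynomial as A) gives
  χ_A(x) = x^5 - 5*x^4 + 10*x^3 - 10*x^2 + 5*x - 1
which factors as (x - 1)^5. The eigenvalues (with algebraic multiplicities) are λ = 1 with multiplicity 5.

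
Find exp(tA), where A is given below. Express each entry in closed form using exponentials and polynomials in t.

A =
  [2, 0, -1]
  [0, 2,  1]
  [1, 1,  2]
e^{tA} =
  [-t^2*exp(2*t)/2 + exp(2*t), -t^2*exp(2*t)/2, -t*exp(2*t)]
  [t^2*exp(2*t)/2, t^2*exp(2*t)/2 + exp(2*t), t*exp(2*t)]
  [t*exp(2*t), t*exp(2*t), exp(2*t)]

Strategy: write A = P · J · P⁻¹ where J is a Jordan canonical form, so e^{tA} = P · e^{tJ} · P⁻¹, and e^{tJ} can be computed block-by-block.

A has Jordan form
J =
  [2, 1, 0]
  [0, 2, 1]
  [0, 0, 2]
(up to reordering of blocks).

Per-block formulas:
  For a 3×3 Jordan block J_3(2): exp(t · J_3(2)) = e^(2t)·(I + t·N + (t^2/2)·N^2), where N is the 3×3 nilpotent shift.

After assembling e^{tJ} and conjugating by P, we get:

e^{tA} =
  [-t^2*exp(2*t)/2 + exp(2*t), -t^2*exp(2*t)/2, -t*exp(2*t)]
  [t^2*exp(2*t)/2, t^2*exp(2*t)/2 + exp(2*t), t*exp(2*t)]
  [t*exp(2*t), t*exp(2*t), exp(2*t)]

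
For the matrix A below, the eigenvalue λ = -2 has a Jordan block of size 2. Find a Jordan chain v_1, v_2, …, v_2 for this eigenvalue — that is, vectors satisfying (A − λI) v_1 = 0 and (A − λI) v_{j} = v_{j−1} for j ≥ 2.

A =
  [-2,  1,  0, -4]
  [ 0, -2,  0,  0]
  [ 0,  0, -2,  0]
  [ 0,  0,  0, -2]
A Jordan chain for λ = -2 of length 2:
v_1 = (1, 0, 0, 0)ᵀ
v_2 = (0, 1, 0, 0)ᵀ

Let N = A − (-2)·I. We want v_2 with N^2 v_2 = 0 but N^1 v_2 ≠ 0; then v_{j-1} := N · v_j for j = 2, …, 2.

Pick v_2 = (0, 1, 0, 0)ᵀ.
Then v_1 = N · v_2 = (1, 0, 0, 0)ᵀ.

Sanity check: (A − (-2)·I) v_1 = (0, 0, 0, 0)ᵀ = 0. ✓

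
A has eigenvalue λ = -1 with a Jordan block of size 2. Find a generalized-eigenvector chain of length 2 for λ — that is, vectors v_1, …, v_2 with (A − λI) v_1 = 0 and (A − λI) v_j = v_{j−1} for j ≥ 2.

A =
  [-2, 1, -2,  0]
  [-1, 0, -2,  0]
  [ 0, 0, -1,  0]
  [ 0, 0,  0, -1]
A Jordan chain for λ = -1 of length 2:
v_1 = (-1, -1, 0, 0)ᵀ
v_2 = (1, 0, 0, 0)ᵀ

Let N = A − (-1)·I. We want v_2 with N^2 v_2 = 0 but N^1 v_2 ≠ 0; then v_{j-1} := N · v_j for j = 2, …, 2.

Pick v_2 = (1, 0, 0, 0)ᵀ.
Then v_1 = N · v_2 = (-1, -1, 0, 0)ᵀ.

Sanity check: (A − (-1)·I) v_1 = (0, 0, 0, 0)ᵀ = 0. ✓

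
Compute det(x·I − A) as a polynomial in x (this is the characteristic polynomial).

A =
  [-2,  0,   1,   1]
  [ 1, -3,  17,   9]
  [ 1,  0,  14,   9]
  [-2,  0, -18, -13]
x^4 + 4*x^3 - 18*x^2 - 108*x - 135

Expanding det(x·I − A) (e.g. by cofactor expansion or by noting that A is similar to its Jordan form J, which has the same characteristic polynomial as A) gives
  χ_A(x) = x^4 + 4*x^3 - 18*x^2 - 108*x - 135
which factors as (x - 5)*(x + 3)^3. The eigenvalues (with algebraic multiplicities) are λ = -3 with multiplicity 3, λ = 5 with multiplicity 1.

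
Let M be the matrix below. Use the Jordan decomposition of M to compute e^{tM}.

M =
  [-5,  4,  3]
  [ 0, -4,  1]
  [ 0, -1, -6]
e^{tM} =
  [exp(-5*t), t^2*exp(-5*t)/2 + 4*t*exp(-5*t), t^2*exp(-5*t)/2 + 3*t*exp(-5*t)]
  [0, t*exp(-5*t) + exp(-5*t), t*exp(-5*t)]
  [0, -t*exp(-5*t), -t*exp(-5*t) + exp(-5*t)]

Strategy: write M = P · J · P⁻¹ where J is a Jordan canonical form, so e^{tM} = P · e^{tJ} · P⁻¹, and e^{tJ} can be computed block-by-block.

M has Jordan form
J =
  [-5,  1,  0]
  [ 0, -5,  1]
  [ 0,  0, -5]
(up to reordering of blocks).

Per-block formulas:
  For a 3×3 Jordan block J_3(-5): exp(t · J_3(-5)) = e^(-5t)·(I + t·N + (t^2/2)·N^2), where N is the 3×3 nilpotent shift.

After assembling e^{tJ} and conjugating by P, we get:

e^{tM} =
  [exp(-5*t), t^2*exp(-5*t)/2 + 4*t*exp(-5*t), t^2*exp(-5*t)/2 + 3*t*exp(-5*t)]
  [0, t*exp(-5*t) + exp(-5*t), t*exp(-5*t)]
  [0, -t*exp(-5*t), -t*exp(-5*t) + exp(-5*t)]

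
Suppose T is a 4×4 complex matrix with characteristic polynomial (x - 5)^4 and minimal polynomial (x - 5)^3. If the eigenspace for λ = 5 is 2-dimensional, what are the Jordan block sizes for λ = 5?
Block sizes for λ = 5: [3, 1]

Step 1 — from the characteristic polynomial, algebraic multiplicity of λ = 5 is 4. From dim ker(T − (5)·I) = 2, there are exactly 2 Jordan blocks for λ = 5.
Step 2 — from the minimal polynomial, the factor (x − 5)^3 tells us the largest block for λ = 5 has size 3.
Step 3 — with total size 4, 2 blocks, and largest block 3, the block sizes (in nonincreasing order) are [3, 1].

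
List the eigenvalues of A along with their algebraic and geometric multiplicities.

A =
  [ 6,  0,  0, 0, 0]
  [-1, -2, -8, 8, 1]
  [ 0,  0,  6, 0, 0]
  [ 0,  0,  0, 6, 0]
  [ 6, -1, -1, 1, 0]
λ = -1: alg = 2, geom = 1; λ = 6: alg = 3, geom = 3

Step 1 — factor the characteristic polynomial to read off the algebraic multiplicities:
  χ_A(x) = (x - 6)^3*(x + 1)^2

Step 2 — compute geometric multiplicities via the rank-nullity identity g(λ) = n − rank(A − λI):
  rank(A − (-1)·I) = 4, so dim ker(A − (-1)·I) = n − 4 = 1
  rank(A − (6)·I) = 2, so dim ker(A − (6)·I) = n − 2 = 3

Summary:
  λ = -1: algebraic multiplicity = 2, geometric multiplicity = 1
  λ = 6: algebraic multiplicity = 3, geometric multiplicity = 3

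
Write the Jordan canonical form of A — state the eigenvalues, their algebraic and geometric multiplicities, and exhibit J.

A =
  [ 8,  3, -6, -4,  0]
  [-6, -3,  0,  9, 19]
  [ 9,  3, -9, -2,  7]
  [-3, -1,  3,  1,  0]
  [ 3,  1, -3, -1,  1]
J_2(-1) ⊕ J_3(0)

The characteristic polynomial is
  det(x·I − A) = x^5 + 2*x^4 + x^3 = x^3*(x + 1)^2

Eigenvalues and multiplicities (the geometric multiplicity of λ is n − rank(A − λI), which equals the number of Jordan blocks for λ):
  λ = -1: algebraic multiplicity = 2, geometric multiplicity = 1
  λ = 0: algebraic multiplicity = 3, geometric multiplicity = 1

Determining the block sizes for each eigenvalue:
  λ = -1: one block (gm = 1), so the single block has size am = 2 → block sizes [2]
  λ = 0: one block (gm = 1), so the single block has size am = 3 → block sizes [3]

Assembling the blocks gives a Jordan form
J =
  [-1,  1, 0, 0, 0]
  [ 0, -1, 0, 0, 0]
  [ 0,  0, 0, 1, 0]
  [ 0,  0, 0, 0, 1]
  [ 0,  0, 0, 0, 0]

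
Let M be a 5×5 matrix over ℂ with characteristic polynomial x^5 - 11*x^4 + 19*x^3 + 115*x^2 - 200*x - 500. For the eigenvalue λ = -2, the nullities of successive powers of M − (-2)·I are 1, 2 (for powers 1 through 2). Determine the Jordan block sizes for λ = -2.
Block sizes for λ = -2: [2]

From the dimensions of kernels of powers, the number of Jordan blocks of size at least j is d_j − d_{j−1} where d_j = dim ker(N^j) (with d_0 = 0). Computing the differences gives [1, 1].
The number of blocks of size exactly k is (#blocks of size ≥ k) − (#blocks of size ≥ k + 1), so the partition is: 1 block(s) of size 2.
In nonincreasing order the block sizes are [2].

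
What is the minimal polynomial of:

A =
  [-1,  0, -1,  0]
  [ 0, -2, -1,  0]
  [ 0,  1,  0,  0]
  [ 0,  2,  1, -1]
x^3 + 3*x^2 + 3*x + 1

The characteristic polynomial is χ_A(x) = (x + 1)^4, so the eigenvalues are known. The minimal polynomial is
  m_A(x) = Π_λ (x − λ)^{k_λ}
where k_λ is the size of the *largest* Jordan block for λ (equivalently, the smallest k with (A − λI)^k v = 0 for every generalised eigenvector v of λ).

  λ = -1: largest Jordan block has size 3, contributing (x + 1)^3

So m_A(x) = (x + 1)^3 = x^3 + 3*x^2 + 3*x + 1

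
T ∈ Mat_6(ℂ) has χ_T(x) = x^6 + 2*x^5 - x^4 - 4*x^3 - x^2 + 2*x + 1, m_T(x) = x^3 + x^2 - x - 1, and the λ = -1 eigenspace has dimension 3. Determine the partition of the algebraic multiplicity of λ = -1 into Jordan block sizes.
Block sizes for λ = -1: [2, 1, 1]

Step 1 — from the characteristic polynomial, algebraic multiplicity of λ = -1 is 4. From dim ker(T − (-1)·I) = 3, there are exactly 3 Jordan blocks for λ = -1.
Step 2 — from the minimal polynomial, the factor (x + 1)^2 tells us the largest block for λ = -1 has size 2.
Step 3 — with total size 4, 3 blocks, and largest block 2, the block sizes (in nonincreasing order) are [2, 1, 1].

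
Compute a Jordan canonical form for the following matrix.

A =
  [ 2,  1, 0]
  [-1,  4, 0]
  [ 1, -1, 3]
J_2(3) ⊕ J_1(3)

The characteristic polynomial is
  det(x·I − A) = x^3 - 9*x^2 + 27*x - 27 = (x - 3)^3

Eigenvalues and multiplicities (the geometric multiplicity of λ is n − rank(A − λI), which equals the number of Jordan blocks for λ):
  λ = 3: algebraic multiplicity = 3, geometric multiplicity = 2

Determining the block sizes for each eigenvalue:
  λ = 3: 2 blocks summing to 3 forces exactly one block of size 2 and the rest size 1 → block sizes [2, 1]

Assembling the blocks gives a Jordan form
J =
  [3, 1, 0]
  [0, 3, 0]
  [0, 0, 3]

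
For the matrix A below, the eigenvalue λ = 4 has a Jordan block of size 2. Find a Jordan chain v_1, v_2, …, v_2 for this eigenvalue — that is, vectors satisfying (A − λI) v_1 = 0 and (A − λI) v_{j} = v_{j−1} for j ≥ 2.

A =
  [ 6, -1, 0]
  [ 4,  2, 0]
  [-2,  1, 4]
A Jordan chain for λ = 4 of length 2:
v_1 = (2, 4, -2)ᵀ
v_2 = (1, 0, 0)ᵀ

Let N = A − (4)·I. We want v_2 with N^2 v_2 = 0 but N^1 v_2 ≠ 0; then v_{j-1} := N · v_j for j = 2, …, 2.

Pick v_2 = (1, 0, 0)ᵀ.
Then v_1 = N · v_2 = (2, 4, -2)ᵀ.

Sanity check: (A − (4)·I) v_1 = (0, 0, 0)ᵀ = 0. ✓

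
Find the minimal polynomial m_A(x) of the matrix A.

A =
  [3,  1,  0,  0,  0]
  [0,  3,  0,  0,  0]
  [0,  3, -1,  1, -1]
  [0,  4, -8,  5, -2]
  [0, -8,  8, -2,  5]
x^2 - 6*x + 9

The characteristic polynomial is χ_A(x) = (x - 3)^5, so the eigenvalues are known. The minimal polynomial is
  m_A(x) = Π_λ (x − λ)^{k_λ}
where k_λ is the size of the *largest* Jordan block for λ (equivalently, the smallest k with (A − λI)^k v = 0 for every generalised eigenvector v of λ).

  λ = 3: largest Jordan block has size 2, contributing (x − 3)^2

So m_A(x) = (x - 3)^2 = x^2 - 6*x + 9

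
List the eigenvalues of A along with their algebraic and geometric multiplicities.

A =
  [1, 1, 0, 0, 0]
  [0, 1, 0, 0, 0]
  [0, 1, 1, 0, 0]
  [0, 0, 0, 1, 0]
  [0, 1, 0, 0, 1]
λ = 1: alg = 5, geom = 4

Step 1 — factor the characteristic polynomial to read off the algebraic multiplicities:
  χ_A(x) = (x - 1)^5

Step 2 — compute geometric multiplicities via the rank-nullity identity g(λ) = n − rank(A − λI):
  rank(A − (1)·I) = 1, so dim ker(A − (1)·I) = n − 1 = 4

Summary:
  λ = 1: algebraic multiplicity = 5, geometric multiplicity = 4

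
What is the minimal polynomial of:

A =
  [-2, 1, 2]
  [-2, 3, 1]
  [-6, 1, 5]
x^3 - 6*x^2 + 12*x - 8

The characteristic polynomial is χ_A(x) = (x - 2)^3, so the eigenvalues are known. The minimal polynomial is
  m_A(x) = Π_λ (x − λ)^{k_λ}
where k_λ is the size of the *largest* Jordan block for λ (equivalently, the smallest k with (A − λI)^k v = 0 for every generalised eigenvector v of λ).

  λ = 2: largest Jordan block has size 3, contributing (x − 2)^3

So m_A(x) = (x - 2)^3 = x^3 - 6*x^2 + 12*x - 8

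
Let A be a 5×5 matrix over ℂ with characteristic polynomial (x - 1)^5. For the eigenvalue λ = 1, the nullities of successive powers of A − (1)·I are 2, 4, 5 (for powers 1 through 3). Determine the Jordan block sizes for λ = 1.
Block sizes for λ = 1: [3, 2]

From the dimensions of kernels of powers, the number of Jordan blocks of size at least j is d_j − d_{j−1} where d_j = dim ker(N^j) (with d_0 = 0). Computing the differences gives [2, 2, 1].
The number of blocks of size exactly k is (#blocks of size ≥ k) − (#blocks of size ≥ k + 1), so the partition is: 1 block(s) of size 2, 1 block(s) of size 3.
In nonincreasing order the block sizes are [3, 2].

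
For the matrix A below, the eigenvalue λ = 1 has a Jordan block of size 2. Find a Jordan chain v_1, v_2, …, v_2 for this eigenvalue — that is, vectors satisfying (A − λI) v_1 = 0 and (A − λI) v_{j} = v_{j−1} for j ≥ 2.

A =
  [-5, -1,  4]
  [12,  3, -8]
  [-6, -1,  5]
A Jordan chain for λ = 1 of length 2:
v_1 = (-6, 12, -6)ᵀ
v_2 = (1, 0, 0)ᵀ

Let N = A − (1)·I. We want v_2 with N^2 v_2 = 0 but N^1 v_2 ≠ 0; then v_{j-1} := N · v_j for j = 2, …, 2.

Pick v_2 = (1, 0, 0)ᵀ.
Then v_1 = N · v_2 = (-6, 12, -6)ᵀ.

Sanity check: (A − (1)·I) v_1 = (0, 0, 0)ᵀ = 0. ✓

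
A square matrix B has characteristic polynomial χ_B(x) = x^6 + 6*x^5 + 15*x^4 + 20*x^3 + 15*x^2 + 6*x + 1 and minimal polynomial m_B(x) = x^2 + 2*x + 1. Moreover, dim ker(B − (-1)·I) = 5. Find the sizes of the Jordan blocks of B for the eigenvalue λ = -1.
Block sizes for λ = -1: [2, 1, 1, 1, 1]

Step 1 — from the characteristic polynomial, algebraic multiplicity of λ = -1 is 6. From dim ker(B − (-1)·I) = 5, there are exactly 5 Jordan blocks for λ = -1.
Step 2 — from the minimal polynomial, the factor (x + 1)^2 tells us the largest block for λ = -1 has size 2.
Step 3 — with total size 6, 5 blocks, and largest block 2, the block sizes (in nonincreasing order) are [2, 1, 1, 1, 1].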